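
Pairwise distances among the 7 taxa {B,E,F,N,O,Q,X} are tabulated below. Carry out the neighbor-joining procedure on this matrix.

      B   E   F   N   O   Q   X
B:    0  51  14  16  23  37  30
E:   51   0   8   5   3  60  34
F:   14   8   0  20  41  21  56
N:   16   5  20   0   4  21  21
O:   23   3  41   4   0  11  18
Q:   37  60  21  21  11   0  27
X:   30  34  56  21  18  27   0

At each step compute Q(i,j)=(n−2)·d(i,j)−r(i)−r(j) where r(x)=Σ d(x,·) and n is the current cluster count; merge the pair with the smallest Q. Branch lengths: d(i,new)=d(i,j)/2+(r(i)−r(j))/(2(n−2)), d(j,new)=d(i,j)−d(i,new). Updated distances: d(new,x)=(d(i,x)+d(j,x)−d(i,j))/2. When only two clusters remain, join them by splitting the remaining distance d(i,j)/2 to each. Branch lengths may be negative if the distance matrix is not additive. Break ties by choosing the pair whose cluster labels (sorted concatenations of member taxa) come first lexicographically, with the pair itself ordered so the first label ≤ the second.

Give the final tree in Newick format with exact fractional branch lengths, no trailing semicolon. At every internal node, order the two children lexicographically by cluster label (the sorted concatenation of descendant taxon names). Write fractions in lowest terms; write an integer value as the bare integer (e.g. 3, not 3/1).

((((B:43/3,((E:41/10,F:39/10):12,N:-7/2):11/3):171/32,X:449/32):95/32,O:-23/32):375/64,Q:375/64)

iteration 1: select E,F (d=8, Q=-281); attach at lengths (41/10, 39/10); label the merged cluster EF
  updated: d(B,EF)=57/2, d(EF,N)=17/2, d(EF,O)=18, d(EF,Q)=73/2, d(EF,X)=41
iteration 2: select EF,N (d=17/2, Q=-169); attach at lengths (12, -7/2); label the merged cluster EFN
  updated: d(B,EFN)=18, d(EFN,O)=27/4, d(EFN,Q)=49/2, d(EFN,X)=107/4
iteration 3: select B,EFN (d=18, Q=-130); attach at lengths (43/3, 11/3); label the merged cluster BEFN
  updated: d(BEFN,O)=47/8, d(BEFN,Q)=87/4, d(BEFN,X)=155/8
iteration 4: select BEFN,X (d=155/8, Q=-581/8); attach at lengths (171/32, 449/32); label the merged cluster BEFNX
  updated: d(BEFNX,O)=9/4, d(BEFNX,Q)=235/16
iteration 5: select BEFNX,O (d=9/4, Q=-447/16); attach at lengths (95/32, -23/32); label the merged cluster BEFNOX
  updated: d(BEFNOX,Q)=375/32
iteration 6: select BEFNOX,Q (d=375/32); attach at lengths (375/64, 375/64); label the merged cluster BEFNOQX
final tree: ((((B:43/3,((E:41/10,F:39/10):12,N:-7/2):11/3):171/32,X:449/32):95/32,O:-23/32):375/64,Q:375/64)
total length: 2171/32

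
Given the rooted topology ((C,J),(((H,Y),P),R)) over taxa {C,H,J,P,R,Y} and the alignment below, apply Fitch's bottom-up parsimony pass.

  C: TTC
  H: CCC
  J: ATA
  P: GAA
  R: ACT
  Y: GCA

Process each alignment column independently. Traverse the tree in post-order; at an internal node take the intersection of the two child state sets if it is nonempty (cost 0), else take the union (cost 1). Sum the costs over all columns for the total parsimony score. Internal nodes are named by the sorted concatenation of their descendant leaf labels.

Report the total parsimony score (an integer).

[col 0] CJ: children C:{T}, J:{A} ∪→ {A,T}; cost 1
[col 0] HY: children H:{C}, Y:{G} ∪→ {C,G}; cost 1
[col 0] HPY: children HY:{C,G}, P:{G} ∩→ {G}; cost 0
[col 0] HPRY: children HPY:{G}, R:{A} ∪→ {A,G}; cost 1
[col 0] CHJPRY: children CJ:{A,T}, HPRY:{A,G} ∩→ {A}; cost 0
[col 1] CJ: children C:{T}, J:{T} ∩→ {T}; cost 0
[col 1] HY: children H:{C}, Y:{C} ∩→ {C}; cost 0
[col 1] HPY: children HY:{C}, P:{A} ∪→ {A,C}; cost 1
[col 1] HPRY: children HPY:{A,C}, R:{C} ∩→ {C}; cost 0
[col 1] CHJPRY: children CJ:{T}, HPRY:{C} ∪→ {C,T}; cost 1
[col 2] CJ: children C:{C}, J:{A} ∪→ {A,C}; cost 1
[col 2] HY: children H:{C}, Y:{A} ∪→ {A,C}; cost 1
[col 2] HPY: children HY:{A,C}, P:{A} ∩→ {A}; cost 0
[col 2] HPRY: children HPY:{A}, R:{T} ∪→ {A,T}; cost 1
[col 2] CHJPRY: children CJ:{A,C}, HPRY:{A,T} ∩→ {A}; cost 0
per-site changes: [3, 2, 3]; total = 8

8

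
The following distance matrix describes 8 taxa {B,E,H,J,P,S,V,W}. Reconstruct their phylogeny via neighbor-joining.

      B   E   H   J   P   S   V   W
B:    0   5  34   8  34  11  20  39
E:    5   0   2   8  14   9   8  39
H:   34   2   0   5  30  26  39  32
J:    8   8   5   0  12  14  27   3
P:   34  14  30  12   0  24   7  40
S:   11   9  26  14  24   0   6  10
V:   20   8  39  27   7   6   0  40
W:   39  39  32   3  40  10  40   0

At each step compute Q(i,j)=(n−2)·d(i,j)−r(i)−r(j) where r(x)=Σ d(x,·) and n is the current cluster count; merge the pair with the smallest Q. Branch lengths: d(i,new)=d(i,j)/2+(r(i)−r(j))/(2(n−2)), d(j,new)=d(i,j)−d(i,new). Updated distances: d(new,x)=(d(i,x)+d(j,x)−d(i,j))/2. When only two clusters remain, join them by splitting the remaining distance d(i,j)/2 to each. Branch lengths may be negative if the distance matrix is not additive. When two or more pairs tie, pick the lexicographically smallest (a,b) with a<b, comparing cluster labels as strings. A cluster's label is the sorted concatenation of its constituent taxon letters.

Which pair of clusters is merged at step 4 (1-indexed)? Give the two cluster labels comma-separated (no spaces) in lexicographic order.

1. join P+V (d=7, Q=-266) ⇒ PV; edges |P|=14/3, |V|=7/3
  updated: d(B,PV)=47/2, d(E,PV)=15/2, d(H,PV)=31, d(J,PV)=16, d(PV,S)=23/2, d(PV,W)=73/2
2. join J+W (d=3, Q=-397/2) ⇒ JW; edges |J|=-181/20, |W|=241/20
  updated: d(B,JW)=22, d(E,JW)=22, d(H,JW)=17, d(JW,PV)=99/4, d(JW,S)=21/2
3. join E+H (d=2, Q=-295/2) ⇒ EH; edges |E|=-113/16, |H|=145/16
  updated: d(B,EH)=37/2, d(EH,JW)=37/2, d(EH,PV)=73/4, d(EH,S)=33/2
4. join EH+PV (d=73/4, Q=-95) ⇒ EHPV; edges |EH|=97/12, |PV|=61/6
  updated: d(B,EHPV)=95/8, d(EHPV,JW)=25/2, d(EHPV,S)=39/8
5. join B+EHPV (d=95/8, Q=-403/8) ⇒ BEHPV; edges |B|=315/32, |EHPV|=65/32
  updated: d(BEHPV,JW)=181/16, d(BEHPV,S)=2
6. join BEHPV+JW (d=181/16, Q=-381/16) ⇒ BEHJPVW; edges |BEHPV|=45/32, |JW|=317/32
  updated: d(BEHJPVW,S)=19/32
7. join BEHJPVW+S (d=19/32) ⇒ BEHJPSVW; edges |BEHJPVW|=19/64, |S|=19/64
final tree: (((B:315/32,((E:-113/16,H:145/16):97/12,(P:14/3,V:7/3):61/6):65/32):45/32,(J:-181/20,W:241/20):317/32):19/64,S:19/64)
total length: 1729/32

EH,PV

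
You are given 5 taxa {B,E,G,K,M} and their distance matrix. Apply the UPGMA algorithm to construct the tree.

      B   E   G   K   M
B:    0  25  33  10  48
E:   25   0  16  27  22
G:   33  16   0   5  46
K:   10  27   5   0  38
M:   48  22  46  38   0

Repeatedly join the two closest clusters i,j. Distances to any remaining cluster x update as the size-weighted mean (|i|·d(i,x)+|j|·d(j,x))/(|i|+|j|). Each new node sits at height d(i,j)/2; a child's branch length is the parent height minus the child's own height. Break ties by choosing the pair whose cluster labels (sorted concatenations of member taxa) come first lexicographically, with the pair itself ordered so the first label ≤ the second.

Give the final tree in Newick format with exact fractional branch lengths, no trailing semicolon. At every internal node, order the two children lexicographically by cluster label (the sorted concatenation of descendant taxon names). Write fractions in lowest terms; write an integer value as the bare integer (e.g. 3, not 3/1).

step 1: merge (G,K) at d=5; branch lengths G→5/2, K→5/2; new cluster GK
  updated: d(B,GK)=43/2, d(E,GK)=43/2, d(GK,M)=42
step 2: merge (B,GK) at d=43/2; branch lengths B→43/4, GK→33/4; new cluster BGK
  updated: d(BGK,E)=68/3, d(BGK,M)=44
step 3: merge (E,M) at d=22; branch lengths E→11, M→11; new cluster EM
  updated: d(BGK,EM)=100/3
step 4: merge (BGK,EM) at d=100/3; branch lengths BGK→71/12, EM→17/3; new cluster BEGKM
final tree: ((B:43/4,(G:5/2,K:5/2):33/4):71/12,(E:11,M:11):17/3)
total length: 691/12

((B:43/4,(G:5/2,K:5/2):33/4):71/12,(E:11,M:11):17/3)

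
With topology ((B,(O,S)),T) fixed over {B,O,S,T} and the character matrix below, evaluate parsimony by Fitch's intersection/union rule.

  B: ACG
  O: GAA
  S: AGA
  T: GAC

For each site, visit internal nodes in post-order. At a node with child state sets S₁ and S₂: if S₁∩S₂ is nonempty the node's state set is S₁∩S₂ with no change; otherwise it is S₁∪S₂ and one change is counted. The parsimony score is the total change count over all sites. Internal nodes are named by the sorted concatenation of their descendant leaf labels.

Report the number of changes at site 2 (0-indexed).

OS@0: {G} ∪ {A} = {A,G} (union, +1)
BOS@0: {A} ∩ {A,G} = {A} (intersection, +0)
BOST@0: {A} ∪ {G} = {A,G} (union, +1)
OS@1: {A} ∪ {G} = {A,G} (union, +1)
BOS@1: {C} ∪ {A,G} = {A,C,G} (union, +1)
BOST@1: {A,C,G} ∩ {A} = {A} (intersection, +0)
OS@2: {A} ∩ {A} = {A} (intersection, +0)
BOS@2: {G} ∪ {A} = {A,G} (union, +1)
BOST@2: {A,G} ∪ {C} = {A,C,G} (union, +1)
per-site changes: [2, 2, 2]; total = 6

2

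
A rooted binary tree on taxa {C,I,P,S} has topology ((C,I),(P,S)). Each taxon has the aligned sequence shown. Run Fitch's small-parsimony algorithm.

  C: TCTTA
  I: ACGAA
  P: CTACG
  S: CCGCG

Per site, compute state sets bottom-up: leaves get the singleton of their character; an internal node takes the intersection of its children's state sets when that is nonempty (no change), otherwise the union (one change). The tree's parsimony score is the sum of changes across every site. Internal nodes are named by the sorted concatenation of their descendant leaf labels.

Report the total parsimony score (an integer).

8

site 0, node CI: C={T} ∪ I={A} → {A,T} (+1)
site 0, node PS: P={C} ∩ S={C} → {C} (+0)
site 0, node CIPS: CI={A,T} ∪ PS={C} → {A,C,T} (+1)
site 1, node CI: C={C} ∩ I={C} → {C} (+0)
site 1, node PS: P={T} ∪ S={C} → {C,T} (+1)
site 1, node CIPS: CI={C} ∩ PS={C,T} → {C} (+0)
site 2, node CI: C={T} ∪ I={G} → {G,T} (+1)
site 2, node PS: P={A} ∪ S={G} → {A,G} (+1)
site 2, node CIPS: CI={G,T} ∩ PS={A,G} → {G} (+0)
site 3, node CI: C={T} ∪ I={A} → {A,T} (+1)
site 3, node PS: P={C} ∩ S={C} → {C} (+0)
site 3, node CIPS: CI={A,T} ∪ PS={C} → {A,C,T} (+1)
site 4, node CI: C={A} ∩ I={A} → {A} (+0)
site 4, node PS: P={G} ∩ S={G} → {G} (+0)
site 4, node CIPS: CI={A} ∪ PS={G} → {A,G} (+1)
per-site changes: [2, 1, 2, 2, 1]; total = 8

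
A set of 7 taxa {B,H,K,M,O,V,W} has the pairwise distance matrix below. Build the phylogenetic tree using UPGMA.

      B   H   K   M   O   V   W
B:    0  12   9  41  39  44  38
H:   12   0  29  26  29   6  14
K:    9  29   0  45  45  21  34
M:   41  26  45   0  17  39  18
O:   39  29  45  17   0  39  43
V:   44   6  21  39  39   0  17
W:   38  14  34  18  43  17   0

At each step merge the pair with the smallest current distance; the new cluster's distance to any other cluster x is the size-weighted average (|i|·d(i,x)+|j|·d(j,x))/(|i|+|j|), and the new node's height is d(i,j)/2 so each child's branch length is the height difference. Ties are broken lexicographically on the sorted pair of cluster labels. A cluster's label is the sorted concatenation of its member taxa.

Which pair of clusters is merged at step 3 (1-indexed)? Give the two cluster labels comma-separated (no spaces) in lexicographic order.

HV,W

1. join H+V (d=6) ⇒ HV; edges |H|=3, |V|=3
  updated: d(B,HV)=28, d(HV,K)=25, d(HV,M)=65/2, d(HV,O)=34, d(HV,W)=31/2
2. join B+K (d=9) ⇒ BK; edges |B|=9/2, |K|=9/2
  updated: d(BK,HV)=53/2, d(BK,M)=43, d(BK,O)=42, d(BK,W)=36
3. join HV+W (d=31/2) ⇒ HVW; edges |HV|=19/4, |W|=31/4
  updated: d(BK,HVW)=89/3, d(HVW,M)=83/3, d(HVW,O)=37
4. join M+O (d=17) ⇒ MO; edges |M|=17/2, |O|=17/2
  updated: d(BK,MO)=85/2, d(HVW,MO)=97/3
5. join BK+HVW (d=89/3) ⇒ BHKVW; edges |BK|=31/3, |HVW|=85/12
  updated: d(BHKVW,MO)=182/5
6. join BHKVW+MO (d=182/5) ⇒ BHKMOVW; edges |BHKVW|=101/30, |MO|=97/10
final tree: (((B:9/2,K:9/2):31/3,((H:3,V:3):19/4,W:31/4):85/12):101/30,(M:17/2,O:17/2):97/10)
total length: 4499/60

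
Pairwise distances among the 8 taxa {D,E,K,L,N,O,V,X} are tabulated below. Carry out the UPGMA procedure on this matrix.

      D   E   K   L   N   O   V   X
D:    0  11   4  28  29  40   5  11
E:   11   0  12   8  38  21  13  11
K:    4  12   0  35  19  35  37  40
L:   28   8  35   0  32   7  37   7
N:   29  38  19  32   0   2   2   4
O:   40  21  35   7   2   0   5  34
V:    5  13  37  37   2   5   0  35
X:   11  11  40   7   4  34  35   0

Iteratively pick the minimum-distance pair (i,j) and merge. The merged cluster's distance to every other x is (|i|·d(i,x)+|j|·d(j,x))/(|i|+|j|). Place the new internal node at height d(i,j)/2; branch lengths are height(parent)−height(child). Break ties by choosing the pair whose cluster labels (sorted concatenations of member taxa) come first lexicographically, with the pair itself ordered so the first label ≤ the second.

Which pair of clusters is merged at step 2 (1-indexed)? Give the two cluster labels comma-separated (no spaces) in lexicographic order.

NO,V

step 1: merge (N,O) at d=2; branch lengths N→1, O→1; new cluster NO
  updated: d(D,NO)=69/2, d(E,NO)=59/2, d(K,NO)=27, d(L,NO)=39/2, d(NO,V)=7/2, d(NO,X)=19
step 2: merge (NO,V) at d=7/2; branch lengths NO→3/4, V→7/4; new cluster NOV
  updated: d(D,NOV)=74/3, d(E,NOV)=24, d(K,NOV)=91/3, d(L,NOV)=76/3, d(NOV,X)=73/3
step 3: merge (D,K) at d=4; branch lengths D→2, K→2; new cluster DK
  updated: d(DK,E)=23/2, d(DK,L)=63/2, d(DK,NOV)=55/2, d(DK,X)=51/2
step 4: merge (L,X) at d=7; branch lengths L→7/2, X→7/2; new cluster LX
  updated: d(DK,LX)=57/2, d(E,LX)=19/2, d(LX,NOV)=149/6
step 5: merge (E,LX) at d=19/2; branch lengths E→19/4, LX→5/4; new cluster ELX
  updated: d(DK,ELX)=137/6, d(ELX,NOV)=221/9
step 6: merge (DK,ELX) at d=137/6; branch lengths DK→113/12, ELX→20/3; new cluster DEKLX
  updated: d(DEKLX,NOV)=386/15
step 7: merge (DEKLX,NOV) at d=386/15; branch lengths DEKLX→29/20, NOV→667/60; new cluster DEKLNOVX
final tree: (((D:2,K:2):113/12,(E:19/4,(L:7/2,X:7/2):5/4):20/3):29/20,((N:1,O:1):3/4,V:7/4):667/60)
total length: 1003/20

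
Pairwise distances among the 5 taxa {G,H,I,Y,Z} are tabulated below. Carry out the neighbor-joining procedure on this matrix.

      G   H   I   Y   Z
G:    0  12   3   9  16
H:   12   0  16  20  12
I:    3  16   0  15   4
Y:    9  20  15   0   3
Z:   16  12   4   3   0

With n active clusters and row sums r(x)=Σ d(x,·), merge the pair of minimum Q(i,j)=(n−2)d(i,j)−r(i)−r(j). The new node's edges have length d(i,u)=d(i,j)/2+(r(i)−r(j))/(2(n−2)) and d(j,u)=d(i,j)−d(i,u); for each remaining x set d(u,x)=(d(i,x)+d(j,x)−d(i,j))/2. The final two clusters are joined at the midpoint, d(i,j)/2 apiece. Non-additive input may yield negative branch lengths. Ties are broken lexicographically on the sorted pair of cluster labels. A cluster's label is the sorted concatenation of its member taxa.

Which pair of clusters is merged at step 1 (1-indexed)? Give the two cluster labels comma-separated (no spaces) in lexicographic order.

step 1: merge (Y,Z) at d=3, Q=-73; branch lengths Y→7/2, Z→-1/2; new cluster YZ
  updated: d(G,YZ)=11, d(H,YZ)=29/2, d(I,YZ)=8
step 2: merge (G,I) at d=3, Q=-47; branch lengths G→5/4, I→7/4; new cluster GI
  updated: d(GI,H)=25/2, d(GI,YZ)=8
step 3: merge (GI,H) at d=25/2, Q=-35; branch lengths GI→3, H→19/2; new cluster GHI
  updated: d(GHI,YZ)=5
step 4: merge (GHI,YZ) at d=5; branch lengths GHI→5/2, YZ→5/2; new cluster GHIYZ
final tree: (((G:5/4,I:7/4):3,H:19/2):5/2,(Y:7/2,Z:-1/2):5/2)
total length: 47/2

Y,Z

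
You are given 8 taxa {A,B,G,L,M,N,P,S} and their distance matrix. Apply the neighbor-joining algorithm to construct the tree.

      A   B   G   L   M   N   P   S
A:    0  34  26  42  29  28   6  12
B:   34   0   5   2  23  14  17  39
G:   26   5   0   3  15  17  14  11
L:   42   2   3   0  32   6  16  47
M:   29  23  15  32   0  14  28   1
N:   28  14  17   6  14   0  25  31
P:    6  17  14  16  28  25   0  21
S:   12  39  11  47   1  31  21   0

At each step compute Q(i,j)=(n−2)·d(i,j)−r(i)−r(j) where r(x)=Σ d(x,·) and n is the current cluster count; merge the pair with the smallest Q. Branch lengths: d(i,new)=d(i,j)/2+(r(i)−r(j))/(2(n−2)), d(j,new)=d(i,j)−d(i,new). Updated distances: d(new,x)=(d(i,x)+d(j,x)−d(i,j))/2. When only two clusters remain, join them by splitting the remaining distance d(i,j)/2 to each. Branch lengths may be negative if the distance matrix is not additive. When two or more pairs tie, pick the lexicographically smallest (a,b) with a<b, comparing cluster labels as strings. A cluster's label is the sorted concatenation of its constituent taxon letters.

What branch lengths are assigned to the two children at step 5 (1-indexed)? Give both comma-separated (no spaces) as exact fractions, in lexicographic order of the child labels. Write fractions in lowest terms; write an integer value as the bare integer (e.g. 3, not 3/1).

189/32,79/32

1. join M+S (d=1, Q=-298) ⇒ MS; edges |M|=-7/6, |S|=13/6
  updated: d(A,MS)=20, d(B,MS)=61/2, d(G,MS)=25/2, d(L,MS)=39, d(MS,N)=22, d(MS,P)=24
2. join A+P (d=6, Q=-228) ⇒ AP; edges |A|=42/5, |P|=-12/5
  updated: d(AP,B)=45/2, d(AP,G)=17, d(AP,L)=26, d(AP,MS)=19, d(AP,N)=47/2
3. join AP+MS (d=19, Q=-155) ⇒ AMPS; edges |AP|=61/8, |MS|=91/8
  updated: d(AMPS,B)=17, d(AMPS,G)=21/4, d(AMPS,L)=23, d(AMPS,N)=53/4
4. join AMPS+G (d=21/4, Q=-73) ⇒ AGMPS; edges |AMPS|=22/3, |G|=-25/12
  updated: d(AGMPS,B)=67/8, d(AGMPS,L)=83/8, d(AGMPS,N)=25/2
5. join AGMPS+B (d=67/8, Q=-311/8) ⇒ ABGMPS; edges |AGMPS|=189/32, |B|=79/32
  updated: d(ABGMPS,L)=2, d(ABGMPS,N)=145/16
6. join ABGMPS+L (d=2, Q=-273/16) ⇒ ABGLMPS; edges |ABGMPS|=81/32, |L|=-17/32
  updated: d(ABGLMPS,N)=209/32
7. join ABGLMPS+N (d=209/32) ⇒ ABGLMNPS; edges |ABGLMPS|=209/64, |N|=209/64
final tree: ((((((A:42/5,P:-12/5):61/8,(M:-7/6,S:13/6):91/8):22/3,G:-25/12):189/32,B:79/32):81/32,L:-17/32):209/64,N:209/64)
total length: 1541/32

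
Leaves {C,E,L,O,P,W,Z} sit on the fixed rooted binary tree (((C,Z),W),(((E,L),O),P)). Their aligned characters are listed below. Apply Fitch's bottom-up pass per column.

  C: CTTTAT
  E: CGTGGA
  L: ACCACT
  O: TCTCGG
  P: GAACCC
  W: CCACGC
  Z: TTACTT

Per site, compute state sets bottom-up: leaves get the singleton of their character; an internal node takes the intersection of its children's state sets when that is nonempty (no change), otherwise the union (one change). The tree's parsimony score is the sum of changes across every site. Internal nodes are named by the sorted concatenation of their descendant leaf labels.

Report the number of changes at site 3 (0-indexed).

site 0, node CZ: C={C} ∪ Z={T} → {C,T} (+1)
site 0, node CWZ: CZ={C,T} ∩ W={C} → {C} (+0)
site 0, node EL: E={C} ∪ L={A} → {A,C} (+1)
site 0, node ELO: EL={A,C} ∪ O={T} → {A,C,T} (+1)
site 0, node ELOP: ELO={A,C,T} ∪ P={G} → {A,C,G,T} (+1)
site 0, node CELOPWZ: CWZ={C} ∩ ELOP={A,C,G,T} → {C} (+0)
site 1, node CZ: C={T} ∩ Z={T} → {T} (+0)
site 1, node CWZ: CZ={T} ∪ W={C} → {C,T} (+1)
site 1, node EL: E={G} ∪ L={C} → {C,G} (+1)
site 1, node ELO: EL={C,G} ∩ O={C} → {C} (+0)
site 1, node ELOP: ELO={C} ∪ P={A} → {A,C} (+1)
site 1, node CELOPWZ: CWZ={C,T} ∩ ELOP={A,C} → {C} (+0)
site 2, node CZ: C={T} ∪ Z={A} → {A,T} (+1)
site 2, node CWZ: CZ={A,T} ∩ W={A} → {A} (+0)
site 2, node EL: E={T} ∪ L={C} → {C,T} (+1)
site 2, node ELO: EL={C,T} ∩ O={T} → {T} (+0)
site 2, node ELOP: ELO={T} ∪ P={A} → {A,T} (+1)
site 2, node CELOPWZ: CWZ={A} ∩ ELOP={A,T} → {A} (+0)
site 3, node CZ: C={T} ∪ Z={C} → {C,T} (+1)
site 3, node CWZ: CZ={C,T} ∩ W={C} → {C} (+0)
site 3, node EL: E={G} ∪ L={A} → {A,G} (+1)
site 3, node ELO: EL={A,G} ∪ O={C} → {A,C,G} (+1)
site 3, node ELOP: ELO={A,C,G} ∩ P={C} → {C} (+0)
site 3, node CELOPWZ: CWZ={C} ∩ ELOP={C} → {C} (+0)
site 4, node CZ: C={A} ∪ Z={T} → {A,T} (+1)
site 4, node CWZ: CZ={A,T} ∪ W={G} → {A,G,T} (+1)
site 4, node EL: E={G} ∪ L={C} → {C,G} (+1)
site 4, node ELO: EL={C,G} ∩ O={G} → {G} (+0)
site 4, node ELOP: ELO={G} ∪ P={C} → {C,G} (+1)
site 4, node CELOPWZ: CWZ={A,G,T} ∩ ELOP={C,G} → {G} (+0)
site 5, node CZ: C={T} ∩ Z={T} → {T} (+0)
site 5, node CWZ: CZ={T} ∪ W={C} → {C,T} (+1)
site 5, node EL: E={A} ∪ L={T} → {A,T} (+1)
site 5, node ELO: EL={A,T} ∪ O={G} → {A,G,T} (+1)
site 5, node ELOP: ELO={A,G,T} ∪ P={C} → {A,C,G,T} (+1)
site 5, node CELOPWZ: CWZ={C,T} ∩ ELOP={A,C,G,T} → {C,T} (+0)
per-site changes: [4, 3, 3, 3, 4, 4]; total = 21

3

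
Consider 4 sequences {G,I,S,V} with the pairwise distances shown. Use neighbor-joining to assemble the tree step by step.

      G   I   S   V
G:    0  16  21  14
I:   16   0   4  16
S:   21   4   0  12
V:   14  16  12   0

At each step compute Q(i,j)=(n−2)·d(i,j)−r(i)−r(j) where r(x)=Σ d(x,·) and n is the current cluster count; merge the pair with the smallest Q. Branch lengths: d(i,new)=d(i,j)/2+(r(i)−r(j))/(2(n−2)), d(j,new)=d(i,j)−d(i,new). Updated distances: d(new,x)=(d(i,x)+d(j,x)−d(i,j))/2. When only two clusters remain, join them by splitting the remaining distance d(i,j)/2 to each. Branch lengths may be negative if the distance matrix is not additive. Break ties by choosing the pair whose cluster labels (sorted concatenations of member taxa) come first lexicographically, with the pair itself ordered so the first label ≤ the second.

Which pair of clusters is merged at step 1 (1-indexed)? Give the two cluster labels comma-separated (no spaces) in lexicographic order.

G,V

step 1: merge (G,V) at d=14, Q=-65; branch lengths G→37/4, V→19/4; new cluster GV
  updated: d(GV,I)=9, d(GV,S)=19/2
step 2: merge (GV,I) at d=9, Q=-45/2; branch lengths GV→29/4, I→7/4; new cluster GIV
  updated: d(GIV,S)=9/4
step 3: merge (GIV,S) at d=9/4; branch lengths GIV→9/8, S→9/8; new cluster GISV
final tree: (((G:37/4,V:19/4):29/4,I:7/4):9/8,S:9/8)
total length: 101/4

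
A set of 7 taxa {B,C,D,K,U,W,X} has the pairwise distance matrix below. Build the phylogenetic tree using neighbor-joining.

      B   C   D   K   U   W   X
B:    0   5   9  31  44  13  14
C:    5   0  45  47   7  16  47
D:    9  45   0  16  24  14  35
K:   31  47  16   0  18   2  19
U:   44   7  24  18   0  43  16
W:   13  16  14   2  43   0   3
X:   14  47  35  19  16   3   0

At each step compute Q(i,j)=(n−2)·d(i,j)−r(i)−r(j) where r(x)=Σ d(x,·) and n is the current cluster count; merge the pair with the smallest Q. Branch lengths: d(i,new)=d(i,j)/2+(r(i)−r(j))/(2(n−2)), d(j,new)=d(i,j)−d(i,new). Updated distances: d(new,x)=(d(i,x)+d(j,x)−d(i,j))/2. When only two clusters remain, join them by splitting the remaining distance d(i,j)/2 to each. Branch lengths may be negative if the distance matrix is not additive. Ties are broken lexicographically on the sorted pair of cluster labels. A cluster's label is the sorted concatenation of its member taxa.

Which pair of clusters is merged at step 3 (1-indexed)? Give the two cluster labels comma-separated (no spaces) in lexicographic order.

1. join C+U (d=7, Q=-284) ⇒ CU; edges |C|=5, |U|=2
  updated: d(B,CU)=21, d(CU,D)=31, d(CU,K)=29, d(CU,W)=26, d(CU,X)=28
2. join B+D (d=9, Q=-157) ⇒ BD; edges |B|=19/8, |D|=53/8
  updated: d(BD,CU)=43/2, d(BD,K)=19, d(BD,W)=9, d(BD,X)=20
3. join BD+CU (d=43/2, Q=-219/2) ⇒ BCDU; edges |BD|=59/12, |CU|=199/12
  updated: d(BCDU,K)=53/4, d(BCDU,W)=27/4, d(BCDU,X)=53/4
4. join BCDU+X (d=53/4, Q=-42) ⇒ BCDUX; edges |BCDU|=49/8, |X|=57/8
  updated: d(BCDUX,K)=19/2, d(BCDUX,W)=-7/4
5. join BCDUX+K (d=19/2, Q=-39/4) ⇒ BCDKUX; edges |BCDUX|=23/8, |K|=53/8
  updated: d(BCDKUX,W)=-37/8
6. join BCDKUX+W (d=-37/8) ⇒ BCDKUWX; edges |BCDKUX|=-37/16, |W|=-37/16
final tree: (((((B:19/8,D:53/8):59/12,(C:5,U:2):199/12):49/8,X:57/8):23/8,K:53/8):-37/16,W:-37/16)
total length: 445/8

BD,CU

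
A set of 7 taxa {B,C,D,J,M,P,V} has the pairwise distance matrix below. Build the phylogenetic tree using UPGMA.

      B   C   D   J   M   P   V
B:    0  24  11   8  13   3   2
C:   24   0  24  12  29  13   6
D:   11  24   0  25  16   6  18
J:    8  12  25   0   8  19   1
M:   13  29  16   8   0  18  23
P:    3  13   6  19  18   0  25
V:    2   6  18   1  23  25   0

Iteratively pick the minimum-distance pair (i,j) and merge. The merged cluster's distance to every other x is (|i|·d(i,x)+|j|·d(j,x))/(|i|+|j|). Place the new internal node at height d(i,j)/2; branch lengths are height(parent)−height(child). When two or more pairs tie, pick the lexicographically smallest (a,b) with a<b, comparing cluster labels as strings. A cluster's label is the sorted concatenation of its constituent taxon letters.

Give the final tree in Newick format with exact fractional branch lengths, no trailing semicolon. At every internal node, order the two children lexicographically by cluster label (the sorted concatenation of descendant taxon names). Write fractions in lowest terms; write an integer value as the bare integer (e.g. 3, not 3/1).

((((B:3/2,P:3/2):11/4,D:17/4):43/12,M:47/6):5/4,(C:9/2,(J:1/2,V:1/2):4):55/12)

1. join J+V (d=1) ⇒ JV; edges |J|=1/2, |V|=1/2
  updated: d(B,JV)=5, d(C,JV)=9, d(D,JV)=43/2, d(JV,M)=31/2, d(JV,P)=22
2. join B+P (d=3) ⇒ BP; edges |B|=3/2, |P|=3/2
  updated: d(BP,C)=37/2, d(BP,D)=17/2, d(BP,JV)=27/2, d(BP,M)=31/2
3. join BP+D (d=17/2) ⇒ BDP; edges |BP|=11/4, |D|=17/4
  updated: d(BDP,C)=61/3, d(BDP,JV)=97/6, d(BDP,M)=47/3
4. join C+JV (d=9) ⇒ CJV; edges |C|=9/2, |JV|=4
  updated: d(BDP,CJV)=158/9, d(CJV,M)=20
5. join BDP+M (d=47/3) ⇒ BDMP; edges |BDP|=43/12, |M|=47/6
  updated: d(BDMP,CJV)=109/6
6. join BDMP+CJV (d=109/6) ⇒ BCDJMPV; edges |BDMP|=5/4, |CJV|=55/12
final tree: ((((B:3/2,P:3/2):11/4,D:17/4):43/12,M:47/6):5/4,(C:9/2,(J:1/2,V:1/2):4):55/12)
total length: 147/4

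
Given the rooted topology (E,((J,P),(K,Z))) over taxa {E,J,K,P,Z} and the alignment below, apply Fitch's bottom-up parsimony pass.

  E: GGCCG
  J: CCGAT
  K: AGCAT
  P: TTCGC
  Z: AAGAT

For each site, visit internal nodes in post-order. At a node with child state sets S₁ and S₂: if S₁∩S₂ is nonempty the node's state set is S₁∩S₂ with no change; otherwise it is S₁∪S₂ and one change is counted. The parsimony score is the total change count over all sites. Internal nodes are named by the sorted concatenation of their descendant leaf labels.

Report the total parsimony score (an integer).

JP@0: {C} ∪ {T} = {C,T} (union, +1)
KZ@0: {A} ∩ {A} = {A} (intersection, +0)
JKPZ@0: {C,T} ∪ {A} = {A,C,T} (union, +1)
EJKPZ@0: {G} ∪ {A,C,T} = {A,C,G,T} (union, +1)
JP@1: {C} ∪ {T} = {C,T} (union, +1)
KZ@1: {G} ∪ {A} = {A,G} (union, +1)
JKPZ@1: {C,T} ∪ {A,G} = {A,C,G,T} (union, +1)
EJKPZ@1: {G} ∩ {A,C,G,T} = {G} (intersection, +0)
JP@2: {G} ∪ {C} = {C,G} (union, +1)
KZ@2: {C} ∪ {G} = {C,G} (union, +1)
JKPZ@2: {C,G} ∩ {C,G} = {C,G} (intersection, +0)
EJKPZ@2: {C} ∩ {C,G} = {C} (intersection, +0)
JP@3: {A} ∪ {G} = {A,G} (union, +1)
KZ@3: {A} ∩ {A} = {A} (intersection, +0)
JKPZ@3: {A,G} ∩ {A} = {A} (intersection, +0)
EJKPZ@3: {C} ∪ {A} = {A,C} (union, +1)
JP@4: {T} ∪ {C} = {C,T} (union, +1)
KZ@4: {T} ∩ {T} = {T} (intersection, +0)
JKPZ@4: {C,T} ∩ {T} = {T} (intersection, +0)
EJKPZ@4: {G} ∪ {T} = {G,T} (union, +1)
per-site changes: [3, 3, 2, 2, 2]; total = 12

12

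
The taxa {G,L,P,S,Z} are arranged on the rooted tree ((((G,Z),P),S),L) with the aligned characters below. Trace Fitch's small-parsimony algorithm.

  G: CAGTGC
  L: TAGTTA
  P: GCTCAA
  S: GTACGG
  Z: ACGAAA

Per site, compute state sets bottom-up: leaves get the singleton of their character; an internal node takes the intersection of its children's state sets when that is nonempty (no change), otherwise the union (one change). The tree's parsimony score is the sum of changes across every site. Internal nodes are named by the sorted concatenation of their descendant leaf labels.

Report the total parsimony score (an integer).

16

site 0, node GZ: G={C} ∪ Z={A} → {A,C} (+1)
site 0, node GPZ: GZ={A,C} ∪ P={G} → {A,C,G} (+1)
site 0, node GPSZ: GPZ={A,C,G} ∩ S={G} → {G} (+0)
site 0, node GLPSZ: GPSZ={G} ∪ L={T} → {G,T} (+1)
site 1, node GZ: G={A} ∪ Z={C} → {A,C} (+1)
site 1, node GPZ: GZ={A,C} ∩ P={C} → {C} (+0)
site 1, node GPSZ: GPZ={C} ∪ S={T} → {C,T} (+1)
site 1, node GLPSZ: GPSZ={C,T} ∪ L={A} → {A,C,T} (+1)
site 2, node GZ: G={G} ∩ Z={G} → {G} (+0)
site 2, node GPZ: GZ={G} ∪ P={T} → {G,T} (+1)
site 2, node GPSZ: GPZ={G,T} ∪ S={A} → {A,G,T} (+1)
site 2, node GLPSZ: GPSZ={A,G,T} ∩ L={G} → {G} (+0)
site 3, node GZ: G={T} ∪ Z={A} → {A,T} (+1)
site 3, node GPZ: GZ={A,T} ∪ P={C} → {A,C,T} (+1)
site 3, node GPSZ: GPZ={A,C,T} ∩ S={C} → {C} (+0)
site 3, node GLPSZ: GPSZ={C} ∪ L={T} → {C,T} (+1)
site 4, node GZ: G={G} ∪ Z={A} → {A,G} (+1)
site 4, node GPZ: GZ={A,G} ∩ P={A} → {A} (+0)
site 4, node GPSZ: GPZ={A} ∪ S={G} → {A,G} (+1)
site 4, node GLPSZ: GPSZ={A,G} ∪ L={T} → {A,G,T} (+1)
site 5, node GZ: G={C} ∪ Z={A} → {A,C} (+1)
site 5, node GPZ: GZ={A,C} ∩ P={A} → {A} (+0)
site 5, node GPSZ: GPZ={A} ∪ S={G} → {A,G} (+1)
site 5, node GLPSZ: GPSZ={A,G} ∩ L={A} → {A} (+0)
per-site changes: [3, 3, 2, 3, 3, 2]; total = 16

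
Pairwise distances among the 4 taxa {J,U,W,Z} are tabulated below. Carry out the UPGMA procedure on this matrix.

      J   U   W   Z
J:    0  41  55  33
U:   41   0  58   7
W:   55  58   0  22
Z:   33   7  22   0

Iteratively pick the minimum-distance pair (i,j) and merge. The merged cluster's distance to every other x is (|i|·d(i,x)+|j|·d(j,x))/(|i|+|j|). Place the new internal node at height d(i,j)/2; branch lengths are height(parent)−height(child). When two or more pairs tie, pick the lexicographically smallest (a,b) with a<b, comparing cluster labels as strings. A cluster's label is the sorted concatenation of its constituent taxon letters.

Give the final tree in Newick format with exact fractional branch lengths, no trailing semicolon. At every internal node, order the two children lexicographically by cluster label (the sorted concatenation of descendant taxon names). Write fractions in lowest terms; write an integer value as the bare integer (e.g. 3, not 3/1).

((J:37/2,(U:7/2,Z:7/2):15):4,W:45/2)

1. join U+Z (d=7) ⇒ UZ; edges |U|=7/2, |Z|=7/2
  updated: d(J,UZ)=37, d(UZ,W)=40
2. join J+UZ (d=37) ⇒ JUZ; edges |J|=37/2, |UZ|=15
  updated: d(JUZ,W)=45
3. join JUZ+W (d=45) ⇒ JUWZ; edges |JUZ|=4, |W|=45/2
final tree: ((J:37/2,(U:7/2,Z:7/2):15):4,W:45/2)
total length: 67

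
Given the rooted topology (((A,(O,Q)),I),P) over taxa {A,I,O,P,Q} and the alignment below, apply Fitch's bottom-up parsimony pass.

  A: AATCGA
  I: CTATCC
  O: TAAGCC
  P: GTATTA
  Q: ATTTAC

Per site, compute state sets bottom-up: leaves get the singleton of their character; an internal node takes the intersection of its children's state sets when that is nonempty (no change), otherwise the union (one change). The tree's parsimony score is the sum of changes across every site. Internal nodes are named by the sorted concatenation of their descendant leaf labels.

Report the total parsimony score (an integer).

14

site 0, node OQ: O={T} ∪ Q={A} → {A,T} (+1)
site 0, node AOQ: A={A} ∩ OQ={A,T} → {A} (+0)
site 0, node AIOQ: AOQ={A} ∪ I={C} → {A,C} (+1)
site 0, node AIOPQ: AIOQ={A,C} ∪ P={G} → {A,C,G} (+1)
site 1, node OQ: O={A} ∪ Q={T} → {A,T} (+1)
site 1, node AOQ: A={A} ∩ OQ={A,T} → {A} (+0)
site 1, node AIOQ: AOQ={A} ∪ I={T} → {A,T} (+1)
site 1, node AIOPQ: AIOQ={A,T} ∩ P={T} → {T} (+0)
site 2, node OQ: O={A} ∪ Q={T} → {A,T} (+1)
site 2, node AOQ: A={T} ∩ OQ={A,T} → {T} (+0)
site 2, node AIOQ: AOQ={T} ∪ I={A} → {A,T} (+1)
site 2, node AIOPQ: AIOQ={A,T} ∩ P={A} → {A} (+0)
site 3, node OQ: O={G} ∪ Q={T} → {G,T} (+1)
site 3, node AOQ: A={C} ∪ OQ={G,T} → {C,G,T} (+1)
site 3, node AIOQ: AOQ={C,G,T} ∩ I={T} → {T} (+0)
site 3, node AIOPQ: AIOQ={T} ∩ P={T} → {T} (+0)
site 4, node OQ: O={C} ∪ Q={A} → {A,C} (+1)
site 4, node AOQ: A={G} ∪ OQ={A,C} → {A,C,G} (+1)
site 4, node AIOQ: AOQ={A,C,G} ∩ I={C} → {C} (+0)
site 4, node AIOPQ: AIOQ={C} ∪ P={T} → {C,T} (+1)
site 5, node OQ: O={C} ∩ Q={C} → {C} (+0)
site 5, node AOQ: A={A} ∪ OQ={C} → {A,C} (+1)
site 5, node AIOQ: AOQ={A,C} ∩ I={C} → {C} (+0)
site 5, node AIOPQ: AIOQ={C} ∪ P={A} → {A,C} (+1)
per-site changes: [3, 2, 2, 2, 3, 2]; total = 14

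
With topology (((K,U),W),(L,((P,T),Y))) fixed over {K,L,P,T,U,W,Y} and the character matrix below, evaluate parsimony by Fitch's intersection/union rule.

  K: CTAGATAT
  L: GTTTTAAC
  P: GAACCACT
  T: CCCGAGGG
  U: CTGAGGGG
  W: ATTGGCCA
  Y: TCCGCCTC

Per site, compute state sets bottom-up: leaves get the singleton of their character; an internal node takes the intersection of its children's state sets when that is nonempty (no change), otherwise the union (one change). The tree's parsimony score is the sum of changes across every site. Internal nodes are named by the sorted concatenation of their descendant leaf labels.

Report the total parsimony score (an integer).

32

[col 0] KU: children K:{C}, U:{C} ∩→ {C}; cost 0
[col 0] KUW: children KU:{C}, W:{A} ∪→ {A,C}; cost 1
[col 0] PT: children P:{G}, T:{C} ∪→ {C,G}; cost 1
[col 0] PTY: children PT:{C,G}, Y:{T} ∪→ {C,G,T}; cost 1
[col 0] LPTY: children L:{G}, PTY:{C,G,T} ∩→ {G}; cost 0
[col 0] KLPTUWY: children KUW:{A,C}, LPTY:{G} ∪→ {A,C,G}; cost 1
[col 1] KU: children K:{T}, U:{T} ∩→ {T}; cost 0
[col 1] KUW: children KU:{T}, W:{T} ∩→ {T}; cost 0
[col 1] PT: children P:{A}, T:{C} ∪→ {A,C}; cost 1
[col 1] PTY: children PT:{A,C}, Y:{C} ∩→ {C}; cost 0
[col 1] LPTY: children L:{T}, PTY:{C} ∪→ {C,T}; cost 1
[col 1] KLPTUWY: children KUW:{T}, LPTY:{C,T} ∩→ {T}; cost 0
[col 2] KU: children K:{A}, U:{G} ∪→ {A,G}; cost 1
[col 2] KUW: children KU:{A,G}, W:{T} ∪→ {A,G,T}; cost 1
[col 2] PT: children P:{A}, T:{C} ∪→ {A,C}; cost 1
[col 2] PTY: children PT:{A,C}, Y:{C} ∩→ {C}; cost 0
[col 2] LPTY: children L:{T}, PTY:{C} ∪→ {C,T}; cost 1
[col 2] KLPTUWY: children KUW:{A,G,T}, LPTY:{C,T} ∩→ {T}; cost 0
[col 3] KU: children K:{G}, U:{A} ∪→ {A,G}; cost 1
[col 3] KUW: children KU:{A,G}, W:{G} ∩→ {G}; cost 0
[col 3] PT: children P:{C}, T:{G} ∪→ {C,G}; cost 1
[col 3] PTY: children PT:{C,G}, Y:{G} ∩→ {G}; cost 0
[col 3] LPTY: children L:{T}, PTY:{G} ∪→ {G,T}; cost 1
[col 3] KLPTUWY: children KUW:{G}, LPTY:{G,T} ∩→ {G}; cost 0
[col 4] KU: children K:{A}, U:{G} ∪→ {A,G}; cost 1
[col 4] KUW: children KU:{A,G}, W:{G} ∩→ {G}; cost 0
[col 4] PT: children P:{C}, T:{A} ∪→ {A,C}; cost 1
[col 4] PTY: children PT:{A,C}, Y:{C} ∩→ {C}; cost 0
[col 4] LPTY: children L:{T}, PTY:{C} ∪→ {C,T}; cost 1
[col 4] KLPTUWY: children KUW:{G}, LPTY:{C,T} ∪→ {C,G,T}; cost 1
[col 5] KU: children K:{T}, U:{G} ∪→ {G,T}; cost 1
[col 5] KUW: children KU:{G,T}, W:{C} ∪→ {C,G,T}; cost 1
[col 5] PT: children P:{A}, T:{G} ∪→ {A,G}; cost 1
[col 5] PTY: children PT:{A,G}, Y:{C} ∪→ {A,C,G}; cost 1
[col 5] LPTY: children L:{A}, PTY:{A,C,G} ∩→ {A}; cost 0
[col 5] KLPTUWY: children KUW:{C,G,T}, LPTY:{A} ∪→ {A,C,G,T}; cost 1
[col 6] KU: children K:{A}, U:{G} ∪→ {A,G}; cost 1
[col 6] KUW: children KU:{A,G}, W:{C} ∪→ {A,C,G}; cost 1
[col 6] PT: children P:{C}, T:{G} ∪→ {C,G}; cost 1
[col 6] PTY: children PT:{C,G}, Y:{T} ∪→ {C,G,T}; cost 1
[col 6] LPTY: children L:{A}, PTY:{C,G,T} ∪→ {A,C,G,T}; cost 1
[col 6] KLPTUWY: children KUW:{A,C,G}, LPTY:{A,C,G,T} ∩→ {A,C,G}; cost 0
[col 7] KU: children K:{T}, U:{G} ∪→ {G,T}; cost 1
[col 7] KUW: children KU:{G,T}, W:{A} ∪→ {A,G,T}; cost 1
[col 7] PT: children P:{T}, T:{G} ∪→ {G,T}; cost 1
[col 7] PTY: children PT:{G,T}, Y:{C} ∪→ {C,G,T}; cost 1
[col 7] LPTY: children L:{C}, PTY:{C,G,T} ∩→ {C}; cost 0
[col 7] KLPTUWY: children KUW:{A,G,T}, LPTY:{C} ∪→ {A,C,G,T}; cost 1
per-site changes: [4, 2, 4, 3, 4, 5, 5, 5]; total = 32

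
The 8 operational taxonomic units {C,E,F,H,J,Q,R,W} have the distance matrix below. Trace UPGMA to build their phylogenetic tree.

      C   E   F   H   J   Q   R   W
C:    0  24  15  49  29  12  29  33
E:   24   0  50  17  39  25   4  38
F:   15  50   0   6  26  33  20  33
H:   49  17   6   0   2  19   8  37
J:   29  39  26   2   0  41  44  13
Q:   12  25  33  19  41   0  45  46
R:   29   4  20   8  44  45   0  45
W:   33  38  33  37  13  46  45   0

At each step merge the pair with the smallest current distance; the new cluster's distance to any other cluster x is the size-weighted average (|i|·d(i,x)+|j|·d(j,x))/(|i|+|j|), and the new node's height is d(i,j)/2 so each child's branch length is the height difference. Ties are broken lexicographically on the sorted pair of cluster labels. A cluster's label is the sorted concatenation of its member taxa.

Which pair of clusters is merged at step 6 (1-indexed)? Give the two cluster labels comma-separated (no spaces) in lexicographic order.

1. join H+J (d=2) ⇒ HJ; edges |H|=1, |J|=1
  updated: d(C,HJ)=39, d(E,HJ)=28, d(F,HJ)=16, d(HJ,Q)=30, d(HJ,R)=26, d(HJ,W)=25
2. join E+R (d=4) ⇒ ER; edges |E|=2, |R|=2
  updated: d(C,ER)=53/2, d(ER,F)=35, d(ER,HJ)=27, d(ER,Q)=35, d(ER,W)=83/2
3. join C+Q (d=12) ⇒ CQ; edges |C|=6, |Q|=6
  updated: d(CQ,ER)=123/4, d(CQ,F)=24, d(CQ,HJ)=69/2, d(CQ,W)=79/2
4. join F+HJ (d=16) ⇒ FHJ; edges |F|=8, |HJ|=7
  updated: d(CQ,FHJ)=31, d(ER,FHJ)=89/3, d(FHJ,W)=83/3
5. join FHJ+W (d=83/3) ⇒ FHJW; edges |FHJ|=35/6, |W|=83/6
  updated: d(CQ,FHJW)=265/8, d(ER,FHJW)=261/8
6. join CQ+ER (d=123/4) ⇒ CEQR; edges |CQ|=75/8, |ER|=107/8
  updated: d(CEQR,FHJW)=263/8
7. join CEQR+FHJW (d=263/8) ⇒ CEFHJQRW; edges |CEQR|=17/16, |FHJW|=125/48
final tree: (((C:6,Q:6):75/8,(E:2,R:2):107/8):17/16,((F:8,(H:1,J:1):7):35/6,W:83/6):125/48)
total length: 949/12

CQ,ER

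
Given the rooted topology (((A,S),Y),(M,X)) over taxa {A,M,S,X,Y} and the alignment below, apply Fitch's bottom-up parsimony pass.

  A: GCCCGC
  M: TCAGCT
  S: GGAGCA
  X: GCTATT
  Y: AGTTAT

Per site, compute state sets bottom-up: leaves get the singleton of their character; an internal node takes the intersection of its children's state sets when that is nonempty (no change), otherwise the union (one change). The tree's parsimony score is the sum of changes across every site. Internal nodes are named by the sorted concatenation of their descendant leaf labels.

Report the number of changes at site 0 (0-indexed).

site 0, node AS: A={G} ∩ S={G} → {G} (+0)
site 0, node ASY: AS={G} ∪ Y={A} → {A,G} (+1)
site 0, node MX: M={T} ∪ X={G} → {G,T} (+1)
site 0, node AMSXY: ASY={A,G} ∩ MX={G,T} → {G} (+0)
site 1, node AS: A={C} ∪ S={G} → {C,G} (+1)
site 1, node ASY: AS={C,G} ∩ Y={G} → {G} (+0)
site 1, node MX: M={C} ∩ X={C} → {C} (+0)
site 1, node AMSXY: ASY={G} ∪ MX={C} → {C,G} (+1)
site 2, node AS: A={C} ∪ S={A} → {A,C} (+1)
site 2, node ASY: AS={A,C} ∪ Y={T} → {A,C,T} (+1)
site 2, node MX: M={A} ∪ X={T} → {A,T} (+1)
site 2, node AMSXY: ASY={A,C,T} ∩ MX={A,T} → {A,T} (+0)
site 3, node AS: A={C} ∪ S={G} → {C,G} (+1)
site 3, node ASY: AS={C,G} ∪ Y={T} → {C,G,T} (+1)
site 3, node MX: M={G} ∪ X={A} → {A,G} (+1)
site 3, node AMSXY: ASY={C,G,T} ∩ MX={A,G} → {G} (+0)
site 4, node AS: A={G} ∪ S={C} → {C,G} (+1)
site 4, node ASY: AS={C,G} ∪ Y={A} → {A,C,G} (+1)
site 4, node MX: M={C} ∪ X={T} → {C,T} (+1)
site 4, node AMSXY: ASY={A,C,G} ∩ MX={C,T} → {C} (+0)
site 5, node AS: A={C} ∪ S={A} → {A,C} (+1)
site 5, node ASY: AS={A,C} ∪ Y={T} → {A,C,T} (+1)
site 5, node MX: M={T} ∩ X={T} → {T} (+0)
site 5, node AMSXY: ASY={A,C,T} ∩ MX={T} → {T} (+0)
per-site changes: [2, 2, 3, 3, 3, 2]; total = 15

2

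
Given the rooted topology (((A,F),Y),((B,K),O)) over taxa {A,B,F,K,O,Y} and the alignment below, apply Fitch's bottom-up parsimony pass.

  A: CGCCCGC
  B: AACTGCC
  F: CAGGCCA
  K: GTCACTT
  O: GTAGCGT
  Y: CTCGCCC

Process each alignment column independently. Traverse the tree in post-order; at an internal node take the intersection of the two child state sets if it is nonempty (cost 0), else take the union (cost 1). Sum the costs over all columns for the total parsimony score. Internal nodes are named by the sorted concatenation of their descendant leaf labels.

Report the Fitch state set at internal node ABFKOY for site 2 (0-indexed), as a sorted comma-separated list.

C

site 0, node AF: A={C} ∩ F={C} → {C} (+0)
site 0, node AFY: AF={C} ∩ Y={C} → {C} (+0)
site 0, node BK: B={A} ∪ K={G} → {A,G} (+1)
site 0, node BKO: BK={A,G} ∩ O={G} → {G} (+0)
site 0, node ABFKOY: AFY={C} ∪ BKO={G} → {C,G} (+1)
site 1, node AF: A={G} ∪ F={A} → {A,G} (+1)
site 1, node AFY: AF={A,G} ∪ Y={T} → {A,G,T} (+1)
site 1, node BK: B={A} ∪ K={T} → {A,T} (+1)
site 1, node BKO: BK={A,T} ∩ O={T} → {T} (+0)
site 1, node ABFKOY: AFY={A,G,T} ∩ BKO={T} → {T} (+0)
site 2, node AF: A={C} ∪ F={G} → {C,G} (+1)
site 2, node AFY: AF={C,G} ∩ Y={C} → {C} (+0)
site 2, node BK: B={C} ∩ K={C} → {C} (+0)
site 2, node BKO: BK={C} ∪ O={A} → {A,C} (+1)
site 2, node ABFKOY: AFY={C} ∩ BKO={A,C} → {C} (+0)
site 3, node AF: A={C} ∪ F={G} → {C,G} (+1)
site 3, node AFY: AF={C,G} ∩ Y={G} → {G} (+0)
site 3, node BK: B={T} ∪ K={A} → {A,T} (+1)
site 3, node BKO: BK={A,T} ∪ O={G} → {A,G,T} (+1)
site 3, node ABFKOY: AFY={G} ∩ BKO={A,G,T} → {G} (+0)
site 4, node AF: A={C} ∩ F={C} → {C} (+0)
site 4, node AFY: AF={C} ∩ Y={C} → {C} (+0)
site 4, node BK: B={G} ∪ K={C} → {C,G} (+1)
site 4, node BKO: BK={C,G} ∩ O={C} → {C} (+0)
site 4, node ABFKOY: AFY={C} ∩ BKO={C} → {C} (+0)
site 5, node AF: A={G} ∪ F={C} → {C,G} (+1)
site 5, node AFY: AF={C,G} ∩ Y={C} → {C} (+0)
site 5, node BK: B={C} ∪ K={T} → {C,T} (+1)
site 5, node BKO: BK={C,T} ∪ O={G} → {C,G,T} (+1)
site 5, node ABFKOY: AFY={C} ∩ BKO={C,G,T} → {C} (+0)
site 6, node AF: A={C} ∪ F={A} → {A,C} (+1)
site 6, node AFY: AF={A,C} ∩ Y={C} → {C} (+0)
site 6, node BK: B={C} ∪ K={T} → {C,T} (+1)
site 6, node BKO: BK={C,T} ∩ O={T} → {T} (+0)
site 6, node ABFKOY: AFY={C} ∪ BKO={T} → {C,T} (+1)
per-site changes: [2, 3, 2, 3, 1, 3, 3]; total = 17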